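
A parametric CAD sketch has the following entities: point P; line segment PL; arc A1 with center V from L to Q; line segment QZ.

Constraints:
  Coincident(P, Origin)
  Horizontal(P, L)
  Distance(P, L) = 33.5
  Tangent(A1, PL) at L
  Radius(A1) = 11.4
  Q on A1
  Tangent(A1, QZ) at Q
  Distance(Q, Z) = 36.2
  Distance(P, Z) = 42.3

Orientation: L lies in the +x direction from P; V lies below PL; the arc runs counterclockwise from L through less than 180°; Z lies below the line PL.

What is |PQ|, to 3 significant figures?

24.0

P is at the origin; P and L share the same y with |PL| = 33.5 and L on the +x side, so L = (33.5, 0.00). The tangent condition forces VL to be normal to PL, so V = L + (0, -11.4) = (33.5, -11.4). Since VQ ⟂ QZ (tangency), |VZ| = √(11.4² + 36.2²) = 38.0 regardless of where Q sits on A1. So Z lies on both circle(P, 42.3) and circle(V, 38.0); the below-PL intersection is Z = (9.90, -41.1). Q is the foot of the tangent from Z: Q = (22.9, -7.32).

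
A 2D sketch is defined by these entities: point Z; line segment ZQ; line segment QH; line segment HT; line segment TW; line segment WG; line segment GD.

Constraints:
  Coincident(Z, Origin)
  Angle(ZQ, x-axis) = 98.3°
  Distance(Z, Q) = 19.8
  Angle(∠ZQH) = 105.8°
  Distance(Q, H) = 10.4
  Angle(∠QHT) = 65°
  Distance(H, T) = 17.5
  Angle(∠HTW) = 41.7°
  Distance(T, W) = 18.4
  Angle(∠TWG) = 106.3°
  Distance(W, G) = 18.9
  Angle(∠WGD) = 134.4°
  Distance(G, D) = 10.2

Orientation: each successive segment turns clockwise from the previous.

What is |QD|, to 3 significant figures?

25.5

Z is at the origin; ZQ runs at 98.3° with length 19.8, so Q = (-2.86, 19.6). ∠ZQH = 105.8° gives QH at 24.1° from the x-axis; with |QH| = 10.4, H = (6.64, 23.8). ∠QHT = 65.0° gives HT at -90.9° from the x-axis; with |HT| = 17.5, T = (6.36, 6.34). ∠HTW = 41.7° gives TW at 131° from the x-axis; with |TW| = 18.4, W = (-5.66, 20.3). ∠TWG = 106.3° gives WG at 57.1° from the x-axis; with |WG| = 18.9, G = (4.60, 36.1). ∠WGD = 134.4° gives GD at 11.5° from the x-axis; with |GD| = 10.2, D = (14.6, 38.2). Then |QD| = |D − Q| = 25.5.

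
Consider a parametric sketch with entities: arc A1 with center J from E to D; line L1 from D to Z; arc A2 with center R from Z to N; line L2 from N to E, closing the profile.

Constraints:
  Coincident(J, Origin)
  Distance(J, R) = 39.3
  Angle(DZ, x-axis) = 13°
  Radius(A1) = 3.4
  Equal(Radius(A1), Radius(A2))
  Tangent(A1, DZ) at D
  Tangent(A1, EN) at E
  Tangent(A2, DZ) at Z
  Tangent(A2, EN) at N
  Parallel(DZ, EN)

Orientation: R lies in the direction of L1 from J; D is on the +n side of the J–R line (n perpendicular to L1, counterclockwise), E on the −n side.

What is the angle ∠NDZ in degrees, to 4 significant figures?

9.817°

The slot axis is L1's direction at 13.0°, so u = (cos 13.0°, sin 13.0°) = (0.9744, 0.2250) and n = (−sin 13.0°, cos 13.0°) = (-0.2250, 0.9744). J is at the origin and R lies 39.3 along u from J, so R = 39.3·u = (38.29, 8.841). Tangency of A1 to both parallel lines with radius 3.4 puts D and E at J ± 3.4·n: D = (-0.7648, 3.313), E = (0.7648, -3.313). Equal radii place Z and N the same way about R: Z = R + 3.4·n = (37.53, 12.15), N = R − 3.4·n = (39.06, 5.528). Then cos ∠NDZ = DN·DZ / (|DN||DZ|), giving 9.817°.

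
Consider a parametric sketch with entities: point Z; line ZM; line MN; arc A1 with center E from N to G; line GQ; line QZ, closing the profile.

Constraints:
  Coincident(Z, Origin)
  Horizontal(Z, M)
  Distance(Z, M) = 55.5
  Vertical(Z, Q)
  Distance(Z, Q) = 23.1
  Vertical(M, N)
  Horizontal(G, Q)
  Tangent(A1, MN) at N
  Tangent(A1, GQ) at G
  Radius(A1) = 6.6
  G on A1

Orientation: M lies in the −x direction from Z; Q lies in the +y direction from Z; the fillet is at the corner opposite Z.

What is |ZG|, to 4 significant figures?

54.08

The virtual corner opposite Z is at (-55.50, 23.10). The tangent condition forces EN to be normal to MN and the tangent condition forces EG to be normal to GQ, with radius 6.6, so the center E sits 6.6 in from both sides at E = (-48.90, 16.50). That places the tangent points at N = (-55.50, 16.50) on MN and G = (-48.90, 23.10) on GQ. Then |ZG| = |G − Z| = 54.08.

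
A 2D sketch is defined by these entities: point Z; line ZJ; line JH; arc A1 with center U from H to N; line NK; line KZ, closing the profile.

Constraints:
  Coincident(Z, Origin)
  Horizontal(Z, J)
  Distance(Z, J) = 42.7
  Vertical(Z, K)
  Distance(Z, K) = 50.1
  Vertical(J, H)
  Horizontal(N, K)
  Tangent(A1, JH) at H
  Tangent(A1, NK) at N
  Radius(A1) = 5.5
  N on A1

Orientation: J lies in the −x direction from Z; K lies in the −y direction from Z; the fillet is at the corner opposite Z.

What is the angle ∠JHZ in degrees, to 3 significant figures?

43.8°

Z is at the origin; ZJ is horizontal with |ZJ| = 42.7 and J on the −x side, so J = (-42.7, 0.00). Z and K share the same x with |ZK| = 50.1 and K on the −y side, so K = (0.00, -50.1). The virtual corner opposite Z is at (-42.7, -50.1). A1 meets JH tangentially, so UH is at right angles to JH and the tangent condition forces UN to be normal to NK, with radius 5.5, so the center U sits 5.5 in from both sides at U = (-37.2, -44.6). That places the tangent points at H = (-42.7, -44.6) on JH and N = (-37.2, -50.1) on NK. Then cos ∠JHZ = HJ·HZ / (|HJ||HZ|), giving 43.8°.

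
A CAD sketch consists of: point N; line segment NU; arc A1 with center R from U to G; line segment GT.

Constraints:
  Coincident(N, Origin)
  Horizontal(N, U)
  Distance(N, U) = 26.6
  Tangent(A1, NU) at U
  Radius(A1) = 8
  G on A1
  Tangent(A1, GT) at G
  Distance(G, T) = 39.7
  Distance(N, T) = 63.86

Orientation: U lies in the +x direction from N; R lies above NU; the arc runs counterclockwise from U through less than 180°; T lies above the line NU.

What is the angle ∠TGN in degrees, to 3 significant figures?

118°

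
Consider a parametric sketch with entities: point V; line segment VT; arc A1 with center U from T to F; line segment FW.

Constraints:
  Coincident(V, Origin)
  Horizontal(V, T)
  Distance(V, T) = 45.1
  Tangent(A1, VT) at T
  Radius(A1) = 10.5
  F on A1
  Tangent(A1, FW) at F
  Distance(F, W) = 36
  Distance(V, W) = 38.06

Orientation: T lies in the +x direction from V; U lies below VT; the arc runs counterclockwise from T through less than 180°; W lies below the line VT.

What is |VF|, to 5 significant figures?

36.696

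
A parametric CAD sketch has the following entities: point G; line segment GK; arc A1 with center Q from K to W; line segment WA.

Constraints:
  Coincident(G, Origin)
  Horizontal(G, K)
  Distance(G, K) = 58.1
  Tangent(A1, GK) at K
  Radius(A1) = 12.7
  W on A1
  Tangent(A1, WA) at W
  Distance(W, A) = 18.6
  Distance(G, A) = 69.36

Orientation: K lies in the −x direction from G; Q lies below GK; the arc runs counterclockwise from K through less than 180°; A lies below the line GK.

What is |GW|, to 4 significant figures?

71.67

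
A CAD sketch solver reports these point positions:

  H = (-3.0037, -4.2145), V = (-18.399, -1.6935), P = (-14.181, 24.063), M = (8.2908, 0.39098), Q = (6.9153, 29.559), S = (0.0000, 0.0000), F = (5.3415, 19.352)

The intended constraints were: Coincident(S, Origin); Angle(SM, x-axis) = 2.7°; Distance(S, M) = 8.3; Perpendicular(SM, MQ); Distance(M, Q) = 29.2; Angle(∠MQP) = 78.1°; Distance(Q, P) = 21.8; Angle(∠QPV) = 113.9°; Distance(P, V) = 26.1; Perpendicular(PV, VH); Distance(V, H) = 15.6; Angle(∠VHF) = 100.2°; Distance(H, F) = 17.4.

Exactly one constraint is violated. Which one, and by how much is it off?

Distance(H, F) = 17.4 — off by 7.60.

S = (0.00, 0.00) ✓; SM at 2.700° ✓; |SM| = 8.300 ✓; ∠(SM, MQ) = 90.00° ✓; |MQ| = 29.20 ✓; ∠MQP = 78.10° ✓; |QP| = 21.80 ✓; ∠QPV = 113.9° ✓; |PV| = 26.10 ✓; ∠(PV, VH) = 90.00° ✓; |VH| = 15.60 ✓; ∠VHF = 100.2° ✓; |HF| = 25.00 ✗.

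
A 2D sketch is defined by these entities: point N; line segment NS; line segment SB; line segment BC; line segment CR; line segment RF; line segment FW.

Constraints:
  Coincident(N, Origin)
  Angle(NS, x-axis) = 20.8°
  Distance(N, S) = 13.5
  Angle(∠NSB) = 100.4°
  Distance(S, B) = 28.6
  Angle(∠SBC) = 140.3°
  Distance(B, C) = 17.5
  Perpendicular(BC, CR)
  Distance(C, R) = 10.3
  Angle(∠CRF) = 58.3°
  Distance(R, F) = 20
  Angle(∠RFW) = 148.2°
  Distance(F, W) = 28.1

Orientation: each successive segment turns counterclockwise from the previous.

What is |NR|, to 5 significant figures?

38.367

N is at the origin; NS runs at 20.8° with length 13.5, so S = (12.620, 4.7939). ∠NSB = 100.4° gives SB at 100.40° from the x-axis; with |SB| = 28.6, B = (7.4573, 32.924). ∠SBC = 140.3° gives BC at 140.10° from the x-axis; with |BC| = 17.5, C = (-5.9681, 44.149). The perpendicularity gives CR at right angles to BC, so CR runs at -129.90°; with |CR| = 10.3, R = (-12.575, 36.248). Then |NR| = |R − N| = 38.367.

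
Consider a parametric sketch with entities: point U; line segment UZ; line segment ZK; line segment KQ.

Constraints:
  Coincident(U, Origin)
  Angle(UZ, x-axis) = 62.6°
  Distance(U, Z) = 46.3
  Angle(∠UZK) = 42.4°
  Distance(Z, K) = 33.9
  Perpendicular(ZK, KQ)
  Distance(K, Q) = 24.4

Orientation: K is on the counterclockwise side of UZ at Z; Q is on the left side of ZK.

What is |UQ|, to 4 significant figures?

6.826

U is at the origin; UZ runs at 62.6° with length 46.3, so Z = 46.3·(cos 62.6°, sin 62.6°) = (21.31, 41.11). ∠UZK = 42.4°, so ZK runs at 62.6° + (180° − 42.4°) = 200.2° from the x-axis; with |ZK| = 33.9, K = Z + 33.9·(cos 200.2°, sin 200.2°) = (-10.51, 29.40). ZK ⟂ KQ; with |KQ| = 24.4 on the left of ZK, Q = K + 24.4·(0.3453, -0.9385) = (-2.082, 6.501). Then |UQ| = |Q − U| = 6.826.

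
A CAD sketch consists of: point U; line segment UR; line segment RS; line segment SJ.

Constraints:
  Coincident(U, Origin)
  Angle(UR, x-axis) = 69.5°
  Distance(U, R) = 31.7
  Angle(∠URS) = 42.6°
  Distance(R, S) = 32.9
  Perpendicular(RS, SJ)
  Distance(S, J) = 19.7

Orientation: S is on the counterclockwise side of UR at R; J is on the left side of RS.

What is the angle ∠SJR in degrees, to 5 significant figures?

59.087°

U is at the origin; UR runs at 69.5° with length 31.7, so R = 31.7·(cos 69.5°, sin 69.5°) = (11.102, 29.693). ∠URS = 42.6°, so RS runs at 69.5° + (180° − 42.6°) = 206.90° from the x-axis; with |RS| = 32.9, S = R + 32.9·(cos 206.90°, sin 206.90°) = (-18.239, 14.807). RS is perpendicular to SJ; with |SJ| = 19.7 on the left of RS, J = S + 19.7·(0.45243, -0.89180) = (-9.3256, -2.7610). Then cos ∠SJR = JS·JR / (|JS||JR|), giving 59.087°.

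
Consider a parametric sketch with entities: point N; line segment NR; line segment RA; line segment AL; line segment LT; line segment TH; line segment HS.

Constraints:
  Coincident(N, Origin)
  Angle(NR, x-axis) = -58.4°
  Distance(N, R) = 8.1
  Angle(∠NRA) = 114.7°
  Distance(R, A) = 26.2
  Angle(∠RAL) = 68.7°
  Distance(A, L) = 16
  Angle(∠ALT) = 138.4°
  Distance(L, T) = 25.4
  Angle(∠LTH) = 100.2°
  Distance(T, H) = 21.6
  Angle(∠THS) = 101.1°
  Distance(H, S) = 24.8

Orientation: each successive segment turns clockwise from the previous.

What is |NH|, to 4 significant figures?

12.08

∠ALT = 138.4° gives LT at 83.40° from the x-axis; with |LT| = 25.4, T = (-16.55, 9.642). ∠LTH = 100.2° gives TH at 3.600° from the x-axis; with |TH| = 21.6, H = (5.007, 11.00). Then |NH| = |H − N| = 12.08.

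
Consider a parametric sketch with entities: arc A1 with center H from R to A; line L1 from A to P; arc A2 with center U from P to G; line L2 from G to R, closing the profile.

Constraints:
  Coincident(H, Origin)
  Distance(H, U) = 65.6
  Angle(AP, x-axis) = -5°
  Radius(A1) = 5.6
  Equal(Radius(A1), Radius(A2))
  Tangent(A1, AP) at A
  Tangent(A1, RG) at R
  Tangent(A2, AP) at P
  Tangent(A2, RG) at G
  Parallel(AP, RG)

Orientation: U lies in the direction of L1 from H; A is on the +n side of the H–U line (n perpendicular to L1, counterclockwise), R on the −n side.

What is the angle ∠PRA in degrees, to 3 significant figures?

80.3°

The slot axis is L1's direction at -5.0°, so u = (cos -5.0°, sin -5.0°) = (0.996, -0.0872) and n = (−sin -5.0°, cos -5.0°) = (0.0872, 0.996). H is at the origin and U lies 65.6 along u from H, so U = 65.6·u = (65.4, -5.72). Tangency of A1 to both parallel lines with radius 5.6 puts A and R at H ± 5.6·n: A = (0.488, 5.58), R = (-0.488, -5.58). Equal radii place P and G the same way about U: P = U + 5.6·n = (65.8, -0.139), G = U − 5.6·n = (64.9, -11.3). Then cos ∠PRA = RP·RA / (|RP||RA|), giving 80.3°.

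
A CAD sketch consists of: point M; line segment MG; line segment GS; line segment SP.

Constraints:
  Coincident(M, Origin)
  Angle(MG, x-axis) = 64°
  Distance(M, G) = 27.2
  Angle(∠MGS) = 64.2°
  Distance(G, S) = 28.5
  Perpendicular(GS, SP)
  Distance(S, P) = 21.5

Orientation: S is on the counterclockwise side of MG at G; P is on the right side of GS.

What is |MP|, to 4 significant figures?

48.91

M is at the origin; MG runs at 64.0° with length 27.2, so G = 27.2·(cos 64.0°, sin 64.0°) = (11.92, 24.45). ∠MGS = 64.2°, so GS runs at 64.0° + (180° − 64.2°) = 179.8° from the x-axis; with |GS| = 28.5, S = G + 28.5·(cos 179.8°, sin 179.8°) = (-16.58, 24.55). The perpendicularity gives SP at right angles to GS; with |SP| = 21.5 on the right of GS, P = S + 21.5·(0.003491, 1.000) = (-16.50, 46.05). Then |MP| = |P − M| = 48.91.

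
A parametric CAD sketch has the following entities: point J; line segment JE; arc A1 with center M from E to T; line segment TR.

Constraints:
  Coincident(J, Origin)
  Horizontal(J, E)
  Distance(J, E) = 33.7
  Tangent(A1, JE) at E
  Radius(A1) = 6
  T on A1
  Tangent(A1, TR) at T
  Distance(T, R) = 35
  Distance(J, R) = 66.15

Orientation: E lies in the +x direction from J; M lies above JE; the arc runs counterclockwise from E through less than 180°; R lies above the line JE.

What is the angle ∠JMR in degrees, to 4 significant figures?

143.1°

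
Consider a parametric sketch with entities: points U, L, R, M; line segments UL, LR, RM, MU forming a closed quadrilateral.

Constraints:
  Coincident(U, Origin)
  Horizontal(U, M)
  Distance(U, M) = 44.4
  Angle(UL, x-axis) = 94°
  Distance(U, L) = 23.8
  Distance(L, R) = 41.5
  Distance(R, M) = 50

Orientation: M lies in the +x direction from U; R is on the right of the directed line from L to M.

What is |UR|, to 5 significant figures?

17.906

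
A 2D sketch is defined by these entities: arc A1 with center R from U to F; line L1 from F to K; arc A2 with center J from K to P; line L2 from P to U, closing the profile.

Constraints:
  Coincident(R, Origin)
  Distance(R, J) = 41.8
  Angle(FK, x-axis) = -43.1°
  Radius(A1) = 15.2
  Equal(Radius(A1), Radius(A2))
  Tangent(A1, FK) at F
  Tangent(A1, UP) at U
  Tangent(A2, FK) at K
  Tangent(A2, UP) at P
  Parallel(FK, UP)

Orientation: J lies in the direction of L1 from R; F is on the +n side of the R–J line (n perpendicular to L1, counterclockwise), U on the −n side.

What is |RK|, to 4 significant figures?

44.48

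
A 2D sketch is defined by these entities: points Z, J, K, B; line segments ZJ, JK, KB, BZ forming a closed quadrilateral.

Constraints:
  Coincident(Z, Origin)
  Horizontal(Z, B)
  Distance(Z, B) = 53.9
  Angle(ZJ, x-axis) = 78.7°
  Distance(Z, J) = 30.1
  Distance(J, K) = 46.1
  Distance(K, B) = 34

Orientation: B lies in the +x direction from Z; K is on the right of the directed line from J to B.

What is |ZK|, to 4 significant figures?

26.34

Z is at the origin; ZB is horizontal with |ZB| = 53.9 and B in +x, so B = (53.9, 0). ZJ runs at 78.7° with |ZJ| = 30.1, so J = (5.898, 29.52). K is determined by |JK| = 46.1 and |KB| = 34.0 together: it lies at the intersection of circle(J, 46.1) and circle(B, 34.0). With |JB| = 56.35, the foot of the radical line on JB is 36.78 from J and the perpendicular offset is √(46.1² − 36.78²) = 27.80. Taking the right-of-JB solution: K = (22.66, -13.43).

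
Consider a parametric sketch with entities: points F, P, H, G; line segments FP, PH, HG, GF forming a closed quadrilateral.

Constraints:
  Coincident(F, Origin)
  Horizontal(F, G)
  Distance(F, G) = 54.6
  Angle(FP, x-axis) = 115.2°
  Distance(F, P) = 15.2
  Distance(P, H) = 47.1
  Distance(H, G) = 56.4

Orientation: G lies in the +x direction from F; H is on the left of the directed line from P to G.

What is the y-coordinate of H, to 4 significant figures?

48.32

F is at the origin; FG is horizontal with |FG| = 54.6 and G in +x, so G = (54.6, 0). FP runs at 115.2° with |FP| = 15.2, so P = (-6.472, 13.75). H is determined by |PH| = 47.1 and |HG| = 56.4 together: it lies at the intersection of circle(P, 47.1) and circle(G, 56.4). With |PG| = 62.60, the foot of the radical line on PG is 23.61 from P and the perpendicular offset is √(47.1² − 23.61²) = 40.75. Taking the left-of-PG solution: H = (25.52, 48.32).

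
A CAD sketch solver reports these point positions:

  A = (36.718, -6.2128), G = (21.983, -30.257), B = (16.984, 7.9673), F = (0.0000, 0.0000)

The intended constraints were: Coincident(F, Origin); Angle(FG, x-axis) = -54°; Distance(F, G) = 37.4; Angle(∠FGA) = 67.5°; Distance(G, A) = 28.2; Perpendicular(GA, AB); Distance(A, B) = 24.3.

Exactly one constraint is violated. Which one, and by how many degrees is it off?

Perpendicular(GA, AB) — off by 4.20°.

F = (0.00, 0.00) ✓; FG at -54.00° ✓; |FG| = 37.40 ✓; ∠FGA = 67.50° ✓; |GA| = 28.20 ✓; ∠(GA, AB) = 85.80° ✗; |AB| = 24.30 ✓.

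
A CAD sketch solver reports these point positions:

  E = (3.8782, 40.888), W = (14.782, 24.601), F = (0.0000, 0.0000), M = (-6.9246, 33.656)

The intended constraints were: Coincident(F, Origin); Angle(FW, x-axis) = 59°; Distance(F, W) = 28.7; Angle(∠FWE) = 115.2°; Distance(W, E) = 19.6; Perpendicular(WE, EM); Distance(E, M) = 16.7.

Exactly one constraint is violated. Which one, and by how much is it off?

Distance(E, M) = 16.7 — off by 3.70.

F = (0.00, 0.00) ✓; FW at 59.00° ✓; |FW| = 28.70 ✓; ∠FWE = 115.2° ✓; |WE| = 19.60 ✓; ∠(WE, EM) = 90.00° ✓; |EM| = 13.00 ✗.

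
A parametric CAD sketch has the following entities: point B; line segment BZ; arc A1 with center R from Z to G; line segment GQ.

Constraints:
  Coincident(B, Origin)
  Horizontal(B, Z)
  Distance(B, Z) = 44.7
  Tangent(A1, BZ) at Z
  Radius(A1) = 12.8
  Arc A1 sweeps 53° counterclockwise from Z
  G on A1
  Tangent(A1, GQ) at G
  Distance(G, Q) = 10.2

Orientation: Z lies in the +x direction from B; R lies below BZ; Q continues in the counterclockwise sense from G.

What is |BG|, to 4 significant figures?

34.85

B is at the origin; B and Z share the same y with |BZ| = 44.7 and Z on the +x side, so Z = (44.70, 0.000). Since A1 is tangent to BZ there, RZ ⟂ BZ, so R = Z + (0, -12.8) = (44.70, -12.80). On A1, Z sits at bearing 90° from R; a 53° counterclockwise sweep puts G at bearing 143°, so G = R + 12.8·(cos 143°, sin 143°) = (34.48, -5.097). Then |BG| = |G − B| = 34.85.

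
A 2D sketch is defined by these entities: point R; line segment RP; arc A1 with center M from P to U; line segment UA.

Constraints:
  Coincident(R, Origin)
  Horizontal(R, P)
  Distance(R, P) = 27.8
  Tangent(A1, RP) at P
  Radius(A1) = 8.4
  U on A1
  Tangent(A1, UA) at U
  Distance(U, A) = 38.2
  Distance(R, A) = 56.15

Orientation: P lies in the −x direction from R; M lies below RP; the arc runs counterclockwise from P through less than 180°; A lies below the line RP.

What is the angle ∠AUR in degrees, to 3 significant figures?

96.0°

R is at the origin; RP is horizontal with |RP| = 27.8 and P on the −x side, so P = (-27.8, 0.00). The tangent condition forces MP to be normal to RP, so M = P + (0, -8.4) = (-27.8, -8.40). Since MU ⟂ UA (tangency), |MA| = √(8.4² + 38.2²) = 39.1 regardless of where U sits on A1. So A lies on both circle(R, 56.15) and circle(M, 39.1); the below-RP intersection is A = (-30.0, -47.4). U is the foot of the tangent from A: U = (-36.1, -9.73).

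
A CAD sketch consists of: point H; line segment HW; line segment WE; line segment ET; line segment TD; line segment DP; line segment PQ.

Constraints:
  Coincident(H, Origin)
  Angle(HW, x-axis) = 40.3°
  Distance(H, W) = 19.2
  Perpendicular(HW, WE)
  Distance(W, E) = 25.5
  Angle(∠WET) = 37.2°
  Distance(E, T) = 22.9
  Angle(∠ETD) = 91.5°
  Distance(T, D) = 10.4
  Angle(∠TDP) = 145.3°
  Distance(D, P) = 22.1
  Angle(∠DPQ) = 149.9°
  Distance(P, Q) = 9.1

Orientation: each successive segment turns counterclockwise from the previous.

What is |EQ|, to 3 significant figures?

33.1

H is at the origin; HW runs at 40.3° with length 19.2, so W = (14.6, 12.4). HW ⟂ WE, so WE runs at 130°; with |WE| = 25.5, E = (-1.85, 31.9). ∠WET = 37.2° gives ET at -86.9° from the x-axis; with |ET| = 22.9, T = (-0.612, 9.00). ∠ETD = 91.5° gives TD at 1.60° from the x-axis; with |TD| = 10.4, D = (9.78, 9.29). ∠TDP = 145.3° gives DP at 36.3° from the x-axis; with |DP| = 22.1, P = (27.6, 22.4). ∠DPQ = 149.9° gives PQ at 66.4° from the x-axis; with |PQ| = 9.1, Q = (31.2, 30.7). Then |EQ| = |Q − E| = 33.1.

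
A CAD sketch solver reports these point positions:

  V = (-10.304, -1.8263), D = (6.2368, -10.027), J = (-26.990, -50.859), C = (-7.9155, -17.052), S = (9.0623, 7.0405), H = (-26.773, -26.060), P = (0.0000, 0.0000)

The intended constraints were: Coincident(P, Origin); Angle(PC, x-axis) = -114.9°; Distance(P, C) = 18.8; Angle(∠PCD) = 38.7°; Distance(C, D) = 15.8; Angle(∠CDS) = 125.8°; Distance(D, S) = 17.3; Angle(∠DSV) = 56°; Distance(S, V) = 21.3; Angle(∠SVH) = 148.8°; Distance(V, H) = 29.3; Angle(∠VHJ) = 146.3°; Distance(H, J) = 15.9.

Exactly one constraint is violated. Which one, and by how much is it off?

Distance(H, J) = 15.9 — off by 8.90.

P = (0.00, 0.00) ✓; PC at -114.9° ✓; |PC| = 18.80 ✓; ∠PCD = 38.70° ✓; |CD| = 15.80 ✓; ∠CDS = 125.8° ✓; |DS| = 17.30 ✓; ∠DSV = 56.00° ✓; |SV| = 21.30 ✓; ∠SVH = 148.8° ✓; |VH| = 29.30 ✓; ∠VHJ = 146.3° ✓; |HJ| = 24.80 ✗.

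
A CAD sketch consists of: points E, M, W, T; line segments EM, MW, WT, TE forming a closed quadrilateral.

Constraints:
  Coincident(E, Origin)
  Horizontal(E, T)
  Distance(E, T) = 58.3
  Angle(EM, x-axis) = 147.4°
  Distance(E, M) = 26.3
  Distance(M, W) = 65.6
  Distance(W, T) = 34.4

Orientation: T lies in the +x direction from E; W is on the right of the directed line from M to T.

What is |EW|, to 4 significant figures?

39.31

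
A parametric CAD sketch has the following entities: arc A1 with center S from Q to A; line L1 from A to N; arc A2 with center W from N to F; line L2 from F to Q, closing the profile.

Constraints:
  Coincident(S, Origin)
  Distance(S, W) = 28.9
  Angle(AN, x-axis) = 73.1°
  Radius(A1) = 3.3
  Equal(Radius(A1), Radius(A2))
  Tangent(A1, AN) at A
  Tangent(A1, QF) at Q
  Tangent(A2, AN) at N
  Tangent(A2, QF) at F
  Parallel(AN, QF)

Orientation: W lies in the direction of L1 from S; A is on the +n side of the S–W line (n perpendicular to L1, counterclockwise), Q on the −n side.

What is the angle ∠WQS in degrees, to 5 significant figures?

83.486°

The slot axis is L1's direction at 73.1°, so u = (cos 73.1°, sin 73.1°) = (0.29070, 0.95681) and n = (−sin 73.1°, cos 73.1°) = (-0.95681, 0.29070). S is at the origin and W lies 28.9 along u from S, so W = 28.9·u = (8.4013, 27.652). Tangency of A1 to both parallel lines with radius 3.3 puts A and Q at S ± 3.3·n: A = (-3.1575, 0.95932), Q = (3.1575, -0.95932). Then cos ∠WQS = QW·QS / (|QW||QS|), giving 83.486°.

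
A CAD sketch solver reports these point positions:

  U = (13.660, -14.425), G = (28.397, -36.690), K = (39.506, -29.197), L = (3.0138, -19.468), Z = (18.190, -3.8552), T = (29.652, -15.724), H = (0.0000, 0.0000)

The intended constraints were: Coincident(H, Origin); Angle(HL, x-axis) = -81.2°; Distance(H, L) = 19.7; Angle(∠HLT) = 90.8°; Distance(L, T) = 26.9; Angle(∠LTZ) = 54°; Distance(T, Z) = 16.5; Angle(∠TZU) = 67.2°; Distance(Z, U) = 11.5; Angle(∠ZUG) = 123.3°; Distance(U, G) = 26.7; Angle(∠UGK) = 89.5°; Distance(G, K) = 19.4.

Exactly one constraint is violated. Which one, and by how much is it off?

Distance(G, K) = 19.4 — off by 6.00.

H = (0.00, 0.00) ✓; HL at -81.20° ✓; |HL| = 19.70 ✓; ∠HLT = 90.80° ✓; |LT| = 26.90 ✓; ∠LTZ = 54.00° ✓; |TZ| = 16.50 ✓; ∠TZU = 67.20° ✓; |ZU| = 11.50 ✓; ∠ZUG = 123.3° ✓; |UG| = 26.70 ✓; ∠UGK = 89.50° ✓; |GK| = 13.40 ✗.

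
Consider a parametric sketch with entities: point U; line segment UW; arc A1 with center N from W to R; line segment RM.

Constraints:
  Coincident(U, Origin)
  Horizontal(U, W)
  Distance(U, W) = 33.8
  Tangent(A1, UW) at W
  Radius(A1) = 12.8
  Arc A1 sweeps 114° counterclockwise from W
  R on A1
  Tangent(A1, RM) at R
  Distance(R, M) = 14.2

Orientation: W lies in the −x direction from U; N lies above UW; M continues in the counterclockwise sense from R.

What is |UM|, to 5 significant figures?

41.678

On A1, W sits at bearing -90° from N; a 114° counterclockwise sweep puts R at bearing 24°, so R = N + 12.8·(cos 24°, sin 24°) = (-22.107, 18.006). Since A1 is tangent to RM there, NR ⟂ RM, so RM runs along (−sin 24°, cos 24°); with |RM| = 14.2, M = (-27.882, 30.979). Then |UM| = |M − U| = 41.678.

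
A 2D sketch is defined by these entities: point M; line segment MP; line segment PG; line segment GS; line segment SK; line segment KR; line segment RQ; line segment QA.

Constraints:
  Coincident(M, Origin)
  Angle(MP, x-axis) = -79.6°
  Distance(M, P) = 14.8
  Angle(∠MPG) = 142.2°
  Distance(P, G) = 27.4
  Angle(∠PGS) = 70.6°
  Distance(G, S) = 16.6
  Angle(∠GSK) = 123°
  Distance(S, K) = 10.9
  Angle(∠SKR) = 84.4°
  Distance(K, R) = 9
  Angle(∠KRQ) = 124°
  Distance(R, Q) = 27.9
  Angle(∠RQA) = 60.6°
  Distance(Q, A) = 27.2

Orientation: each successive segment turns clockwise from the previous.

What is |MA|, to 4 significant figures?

49.08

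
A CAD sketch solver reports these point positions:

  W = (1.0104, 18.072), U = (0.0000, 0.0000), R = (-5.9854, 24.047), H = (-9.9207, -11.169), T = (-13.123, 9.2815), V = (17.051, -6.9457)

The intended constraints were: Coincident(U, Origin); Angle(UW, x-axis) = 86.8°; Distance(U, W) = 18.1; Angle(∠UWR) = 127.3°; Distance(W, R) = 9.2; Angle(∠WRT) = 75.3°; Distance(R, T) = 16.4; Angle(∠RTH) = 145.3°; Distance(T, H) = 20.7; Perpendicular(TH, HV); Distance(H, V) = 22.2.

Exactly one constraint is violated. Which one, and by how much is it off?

Distance(H, V) = 22.2 — off by 5.10.

U = (0.00, 0.00) ✓; UW at 86.80° ✓; |UW| = 18.10 ✓; ∠UWR = 127.3° ✓; |WR| = 9.200 ✓; ∠WRT = 75.30° ✓; |RT| = 16.40 ✓; ∠RTH = 145.3° ✓; |TH| = 20.70 ✓; ∠(TH, HV) = 90.00° ✓; |HV| = 27.30 ✗.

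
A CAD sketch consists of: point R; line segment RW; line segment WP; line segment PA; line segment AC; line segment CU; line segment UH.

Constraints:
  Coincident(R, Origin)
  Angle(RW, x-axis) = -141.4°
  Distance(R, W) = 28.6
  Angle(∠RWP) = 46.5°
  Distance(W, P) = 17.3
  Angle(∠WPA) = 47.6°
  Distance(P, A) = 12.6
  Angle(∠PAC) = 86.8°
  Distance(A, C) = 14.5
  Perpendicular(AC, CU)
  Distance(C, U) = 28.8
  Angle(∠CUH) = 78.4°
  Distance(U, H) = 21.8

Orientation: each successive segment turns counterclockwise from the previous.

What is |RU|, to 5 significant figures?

41.954

∠PAC = 86.8° gives AC at -142.30° from the x-axis; with |AC| = 14.5, C = (-23.825, -18.704). The perpendicularity gives CU at right angles to AC, so CU runs at -52.300°; with |CU| = 28.8, U = (-6.2132, -41.491). Then |RU| = |U − R| = 41.954.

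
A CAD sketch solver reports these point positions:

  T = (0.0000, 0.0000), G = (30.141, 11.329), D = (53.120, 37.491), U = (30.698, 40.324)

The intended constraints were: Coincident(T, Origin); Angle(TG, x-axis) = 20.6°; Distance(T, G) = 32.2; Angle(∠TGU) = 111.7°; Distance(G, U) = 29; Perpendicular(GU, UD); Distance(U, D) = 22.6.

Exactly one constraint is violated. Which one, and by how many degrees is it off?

Perpendicular(GU, UD) — off by 6.10°.

T = (0.00, 0.00) ✓; TG at 20.60° ✓; |TG| = 32.20 ✓; ∠TGU = 111.7° ✓; |GU| = 29.00 ✓; ∠(GU, UD) = 96.10° ✗; |UD| = 22.60 ✓.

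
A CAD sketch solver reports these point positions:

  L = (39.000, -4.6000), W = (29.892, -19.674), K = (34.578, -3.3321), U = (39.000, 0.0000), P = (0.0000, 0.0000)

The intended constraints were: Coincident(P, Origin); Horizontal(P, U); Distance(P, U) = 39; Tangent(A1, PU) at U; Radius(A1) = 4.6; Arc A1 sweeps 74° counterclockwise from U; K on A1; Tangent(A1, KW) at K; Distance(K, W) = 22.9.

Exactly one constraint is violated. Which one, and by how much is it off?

Distance(K, W) = 22.9 — off by 5.90.

P = (0.00, 0.00) ✓; P.y = 0.00, U.y = 0.00 ✓; |PU| = 39.00 ✓; ∠(LU, UP) = 90.00° ✓; |LU| = 4.600 ✓; bearing(L→K) − bearing(L→U) = 74.00° ✓; |LK| = 4.600 ✓; ∠(LK, KW) = 90.00° ✓; |KW| = 17.00 ✗.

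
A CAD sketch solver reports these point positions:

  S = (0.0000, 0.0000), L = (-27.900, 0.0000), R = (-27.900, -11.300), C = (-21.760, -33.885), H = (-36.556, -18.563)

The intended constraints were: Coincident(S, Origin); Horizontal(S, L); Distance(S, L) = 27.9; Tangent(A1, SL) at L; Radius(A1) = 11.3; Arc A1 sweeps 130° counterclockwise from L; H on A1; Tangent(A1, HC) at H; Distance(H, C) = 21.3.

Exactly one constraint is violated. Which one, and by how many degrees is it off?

Tangent(A1, HC) at H — off by 4.00°.

S = (0.00, 0.00) ✓; S.y = 0.00, L.y = 0.00 ✓; |SL| = 27.90 ✓; ∠(RL, LS) = 90.00° ✓; |RL| = 11.30 ✓; bearing(R→H) − bearing(R→L) = 130.0° ✓; |RH| = 11.30 ✓; ∠(RH, HC) = 86.00° ✗; |HC| = 21.30 ✓.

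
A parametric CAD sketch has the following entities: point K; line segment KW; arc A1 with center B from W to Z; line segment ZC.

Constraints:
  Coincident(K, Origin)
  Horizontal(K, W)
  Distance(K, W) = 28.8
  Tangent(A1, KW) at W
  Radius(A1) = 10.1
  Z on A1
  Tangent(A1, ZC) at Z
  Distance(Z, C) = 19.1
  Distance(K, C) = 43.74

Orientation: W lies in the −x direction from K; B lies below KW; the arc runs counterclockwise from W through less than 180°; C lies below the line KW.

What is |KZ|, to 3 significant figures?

40.6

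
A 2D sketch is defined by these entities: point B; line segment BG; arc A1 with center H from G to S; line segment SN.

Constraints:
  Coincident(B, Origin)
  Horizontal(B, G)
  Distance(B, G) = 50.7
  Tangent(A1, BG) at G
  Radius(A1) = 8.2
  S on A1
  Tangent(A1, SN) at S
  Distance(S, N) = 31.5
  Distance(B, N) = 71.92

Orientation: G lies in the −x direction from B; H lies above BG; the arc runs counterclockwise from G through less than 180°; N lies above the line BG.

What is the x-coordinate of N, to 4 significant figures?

-60.21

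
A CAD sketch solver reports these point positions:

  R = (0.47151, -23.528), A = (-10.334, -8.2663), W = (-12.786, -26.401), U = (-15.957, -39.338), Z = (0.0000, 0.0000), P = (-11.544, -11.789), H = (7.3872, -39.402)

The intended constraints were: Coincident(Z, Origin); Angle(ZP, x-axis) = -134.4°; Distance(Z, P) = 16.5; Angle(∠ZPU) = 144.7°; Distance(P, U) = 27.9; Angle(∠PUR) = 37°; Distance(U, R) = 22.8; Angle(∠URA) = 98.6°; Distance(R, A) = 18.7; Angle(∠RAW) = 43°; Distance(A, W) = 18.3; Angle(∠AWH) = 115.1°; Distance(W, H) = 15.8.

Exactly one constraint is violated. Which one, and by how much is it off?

Distance(W, H) = 15.8 — off by 8.20.

Z = (0.00, 0.00) ✓; ZP at -134.4° ✓; |ZP| = 16.50 ✓; ∠ZPU = 144.7° ✓; |PU| = 27.90 ✓; ∠PUR = 37.00° ✓; |UR| = 22.80 ✓; ∠URA = 98.60° ✓; |RA| = 18.70 ✓; ∠RAW = 43.00° ✓; |AW| = 18.30 ✓; ∠AWH = 115.1° ✓; |WH| = 24.00 ✗.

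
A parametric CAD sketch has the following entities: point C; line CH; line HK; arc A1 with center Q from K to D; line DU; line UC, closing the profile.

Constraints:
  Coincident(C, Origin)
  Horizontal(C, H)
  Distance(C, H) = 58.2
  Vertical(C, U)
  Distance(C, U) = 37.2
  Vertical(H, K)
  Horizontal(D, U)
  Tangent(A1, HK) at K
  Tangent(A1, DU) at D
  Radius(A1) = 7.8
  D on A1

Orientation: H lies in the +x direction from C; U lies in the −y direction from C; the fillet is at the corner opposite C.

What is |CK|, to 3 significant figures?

65.2

The virtual corner opposite C is at (58.2, -37.2). The tangent condition forces QK to be normal to HK and the tangent condition forces QD to be normal to DU, with radius 7.8, so the center Q sits 7.8 in from both sides at Q = (50.4, -29.4). That places the tangent points at K = (58.2, -29.4) on HK and D = (50.4, -37.2) on DU. Then |CK| = |K − C| = 65.2.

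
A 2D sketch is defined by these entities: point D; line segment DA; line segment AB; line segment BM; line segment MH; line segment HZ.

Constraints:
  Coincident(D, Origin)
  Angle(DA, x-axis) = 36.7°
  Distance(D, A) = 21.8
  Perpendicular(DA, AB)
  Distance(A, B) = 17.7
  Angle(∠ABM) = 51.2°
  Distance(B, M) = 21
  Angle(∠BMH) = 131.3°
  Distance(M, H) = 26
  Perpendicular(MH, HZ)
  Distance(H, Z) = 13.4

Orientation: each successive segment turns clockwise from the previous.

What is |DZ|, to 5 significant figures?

28.243

D is at the origin; DA runs at 36.7° with length 21.8, so A = (17.479, 13.028). The perpendicularity gives AB at right angles to DA, so AB runs at -53.300°; with |AB| = 17.7, B = (28.057, -1.1632). ∠ABM = 51.2° gives BM at 177.90° from the x-axis; with |BM| = 21.0, M = (7.0708, -0.39368). ∠BMH = 131.3° gives MH at 129.20° from the x-axis; with |MH| = 26.0, H = (-9.3620, 19.755). The perpendicularity gives HZ at right angles to MH, so HZ runs at 39.200°; with |HZ| = 13.4, Z = (1.0223, 28.224). Then |DZ| = |Z − D| = 28.243.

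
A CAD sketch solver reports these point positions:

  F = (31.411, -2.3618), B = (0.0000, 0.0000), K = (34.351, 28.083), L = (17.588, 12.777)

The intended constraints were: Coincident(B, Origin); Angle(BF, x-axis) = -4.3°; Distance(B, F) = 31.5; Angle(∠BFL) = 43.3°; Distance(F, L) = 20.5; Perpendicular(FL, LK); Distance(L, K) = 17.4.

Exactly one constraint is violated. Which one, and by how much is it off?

Distance(L, K) = 17.4 — off by 5.30.

B = (0.00, 0.00) ✓; BF at -4.300° ✓; |BF| = 31.50 ✓; ∠BFL = 43.30° ✓; |FL| = 20.50 ✓; ∠(FL, LK) = 90.00° ✓; |LK| = 22.70 ✗.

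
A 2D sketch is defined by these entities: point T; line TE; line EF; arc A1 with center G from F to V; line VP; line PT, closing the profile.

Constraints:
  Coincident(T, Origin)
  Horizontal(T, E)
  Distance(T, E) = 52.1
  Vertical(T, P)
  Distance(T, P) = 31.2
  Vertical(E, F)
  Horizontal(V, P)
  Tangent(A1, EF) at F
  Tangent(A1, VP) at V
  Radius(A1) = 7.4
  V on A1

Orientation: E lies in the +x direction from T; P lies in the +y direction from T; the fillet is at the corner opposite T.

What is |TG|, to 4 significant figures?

50.64

T is at the origin; T and E share the same y with |TE| = 52.1 and E on the +x side, so E = (52.10, 0.000). T and P share the same x with |TP| = 31.2 and P on the +y side, so P = (0.000, 31.20). The virtual corner opposite T is at (52.10, 31.20). Since A1 is tangent to EF there, GF ⟂ EF and since A1 is tangent to VP there, GV ⟂ VP, with radius 7.4, so the center G sits 7.4 in from both sides at G = (44.70, 23.80). Then |TG| = |G − T| = 50.64.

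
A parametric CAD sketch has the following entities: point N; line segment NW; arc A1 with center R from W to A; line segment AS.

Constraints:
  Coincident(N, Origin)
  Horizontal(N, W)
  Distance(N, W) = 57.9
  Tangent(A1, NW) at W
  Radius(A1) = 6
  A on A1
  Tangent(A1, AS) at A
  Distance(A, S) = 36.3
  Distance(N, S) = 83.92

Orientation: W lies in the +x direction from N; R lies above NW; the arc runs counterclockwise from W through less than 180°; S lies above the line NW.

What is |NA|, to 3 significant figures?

63.8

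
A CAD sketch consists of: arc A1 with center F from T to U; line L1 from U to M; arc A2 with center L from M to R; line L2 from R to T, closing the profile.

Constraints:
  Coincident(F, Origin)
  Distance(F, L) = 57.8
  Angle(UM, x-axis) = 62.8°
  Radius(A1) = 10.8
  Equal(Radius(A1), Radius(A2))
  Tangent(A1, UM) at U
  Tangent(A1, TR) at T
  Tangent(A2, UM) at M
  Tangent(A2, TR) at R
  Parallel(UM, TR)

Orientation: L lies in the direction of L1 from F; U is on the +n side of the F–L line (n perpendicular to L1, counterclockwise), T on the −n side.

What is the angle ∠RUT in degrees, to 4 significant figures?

69.51°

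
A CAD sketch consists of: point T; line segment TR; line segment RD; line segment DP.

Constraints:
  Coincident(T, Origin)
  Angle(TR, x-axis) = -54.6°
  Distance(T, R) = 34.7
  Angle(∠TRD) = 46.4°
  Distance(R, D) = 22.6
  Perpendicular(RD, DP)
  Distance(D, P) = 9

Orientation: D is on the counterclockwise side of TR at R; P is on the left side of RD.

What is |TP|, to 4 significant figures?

16.18

T is at the origin; TR runs at -54.6° with length 34.7, so R = 34.7·(cos -54.6°, sin -54.6°) = (20.10, -28.28). ∠TRD = 46.4°, so RD runs at -54.6° + (180° − 46.4°) = 79.00° from the x-axis; with |RD| = 22.6, D = R + 22.6·(cos 79.00°, sin 79.00°) = (24.41, -6.100). The perpendicularity gives DP at right angles to RD; with |DP| = 9.0 on the left of RD, P = D + 9.0·(-0.9816, 0.1908) = (15.58, -4.383). Then |TP| = |P − T| = 16.18.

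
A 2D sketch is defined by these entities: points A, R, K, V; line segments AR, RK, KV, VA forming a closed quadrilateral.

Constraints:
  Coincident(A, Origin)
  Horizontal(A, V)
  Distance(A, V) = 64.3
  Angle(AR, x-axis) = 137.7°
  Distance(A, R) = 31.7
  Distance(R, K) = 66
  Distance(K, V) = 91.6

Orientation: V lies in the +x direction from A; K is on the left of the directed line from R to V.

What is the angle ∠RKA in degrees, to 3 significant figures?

23.9°

A is at the origin; A and V share the same y with |AV| = 64.3 and V in +x, so V = (64.3, 0). AR runs at 137.7° with |AR| = 31.7, so R = (-23.4, 21.3). K is determined by |RK| = 66.0 and |KV| = 91.6 together: it lies at the intersection of circle(R, 66.0) and circle(V, 91.6). With |RV| = 90.3, the foot of the radical line on RV is 22.8 from R and the perpendicular offset is √(66.0² − 22.8²) = 61.9. Taking the left-of-RV solution: K = (13.4, 76.1).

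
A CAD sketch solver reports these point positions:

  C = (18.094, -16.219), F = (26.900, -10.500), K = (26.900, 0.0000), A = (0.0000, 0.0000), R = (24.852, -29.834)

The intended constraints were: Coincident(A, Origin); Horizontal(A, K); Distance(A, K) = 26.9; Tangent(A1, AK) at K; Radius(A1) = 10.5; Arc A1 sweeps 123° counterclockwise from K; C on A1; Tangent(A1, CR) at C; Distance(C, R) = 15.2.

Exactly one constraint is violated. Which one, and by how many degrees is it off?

Tangent(A1, CR) at C — off by 6.60°.

A = (0.00, 0.00) ✓; A.y = 0.00, K.y = 0.00 ✓; |AK| = 26.90 ✓; ∠(FK, KA) = 90.00° ✓; |FK| = 10.50 ✓; bearing(F→C) − bearing(F→K) = 123.0° ✓; |FC| = 10.50 ✓; ∠(FC, CR) = 96.60° ✗; |CR| = 15.20 ✓.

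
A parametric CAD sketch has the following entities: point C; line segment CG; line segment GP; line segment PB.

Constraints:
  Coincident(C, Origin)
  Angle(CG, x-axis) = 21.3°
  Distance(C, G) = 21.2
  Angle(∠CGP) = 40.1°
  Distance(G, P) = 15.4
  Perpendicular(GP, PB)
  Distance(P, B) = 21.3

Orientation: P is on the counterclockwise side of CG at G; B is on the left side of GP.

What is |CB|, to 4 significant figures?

7.688

C is at the origin; CG runs at 21.3° with length 21.2, so G = 21.2·(cos 21.3°, sin 21.3°) = (19.75, 7.701). ∠CGP = 40.1°, so GP runs at 21.3° + (180° − 40.1°) = 161.2° from the x-axis; with |GP| = 15.4, P = G + 15.4·(cos 161.2°, sin 161.2°) = (5.173, 12.66). GP ⟂ PB; with |PB| = 21.3 on the left of GP, B = P + 21.3·(-0.3223, -0.9466) = (-1.691, -7.500). Then |CB| = |B − C| = 7.688.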